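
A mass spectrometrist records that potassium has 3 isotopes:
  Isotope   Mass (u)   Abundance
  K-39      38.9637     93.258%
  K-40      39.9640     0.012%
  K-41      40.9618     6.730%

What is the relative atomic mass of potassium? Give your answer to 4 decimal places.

39.0983 u

Weight each isotope mass by its fractional abundance: 0.93258 × 38.9637 + 0.00012 × 39.9640 + 0.06730 × 40.9618
= 36.33677 + 0.00480 + 2.75673 = 39.09830 u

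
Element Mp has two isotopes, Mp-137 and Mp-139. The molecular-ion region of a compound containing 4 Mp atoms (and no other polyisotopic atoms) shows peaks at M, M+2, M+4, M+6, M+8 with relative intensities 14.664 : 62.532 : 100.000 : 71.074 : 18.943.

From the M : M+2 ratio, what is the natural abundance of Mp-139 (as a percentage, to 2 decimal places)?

Let p = fractional abundance of Mp-137. I(M+2)/I(M) = [C(4,1)·p^3·(1−p)] / p^4 = 4·(1−p)/p = 62.532/14.664 = 4.2643
(1−p)/p = 4.2643/4 = 1.0661  ⇒  p = 1/(1 + 1.0661) = 0.4840
Mp-137: 48.40%, Mp-139: 51.60%.

51.60%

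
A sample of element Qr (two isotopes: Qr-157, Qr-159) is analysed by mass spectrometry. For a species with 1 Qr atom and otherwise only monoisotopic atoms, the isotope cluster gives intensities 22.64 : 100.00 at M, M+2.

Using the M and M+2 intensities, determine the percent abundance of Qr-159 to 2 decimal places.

81.54%

If p is the fraction of Qr that is Qr-157, then I(M+2)/I(M) = [C(1,1)·p^0·(1−p)] / p^1 = 1·(1−p)/p = 100.00/22.64 = 4.4170
(1−p)/p = 4.4170/1 = 4.4170  ⇒  p = 1/(1 + 4.4170) = 0.1846
Qr-157: 18.46%, Qr-159: 81.54%.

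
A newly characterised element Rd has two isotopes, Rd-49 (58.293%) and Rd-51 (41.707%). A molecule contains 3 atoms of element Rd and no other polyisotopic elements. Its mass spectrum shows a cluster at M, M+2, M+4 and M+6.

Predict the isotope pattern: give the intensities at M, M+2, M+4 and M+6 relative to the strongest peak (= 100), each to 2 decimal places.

46.59 : 100.00 : 71.55 : 17.06

The 3 Rd atoms are independent, so intensities follow the terms of (0.58293 + 0.41707)^3.
P(M) = 0.58293^3 = 0.198084
P(M+2) = 3 × 0.58293^2 × 0.41707^1 = 0.425170
P(M+4) = 3 × 0.58293^1 × 0.41707^2 = 0.304197
P(M+6) = 0.41707^3 = 0.072548
The M+2 peak is largest (0.425170); scaling to 100 gives 46.59 : 100.00 : 71.55 : 17.06.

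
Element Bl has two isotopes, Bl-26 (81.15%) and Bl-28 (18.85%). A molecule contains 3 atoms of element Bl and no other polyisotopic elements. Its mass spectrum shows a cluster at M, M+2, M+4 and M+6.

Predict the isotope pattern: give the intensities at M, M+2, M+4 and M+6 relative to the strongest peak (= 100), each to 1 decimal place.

Each Bl atom is independently Bl-26 (p = 0.8115) or Bl-28 (q = 0.1885); the cluster is the binomial expansion (p + q)^3.
P(M) = 0.8115^3 = 0.534399
P(M+2) = 3 × 0.8115^2 × 0.1885^1 = 0.372400
P(M+4) = 3 × 0.8115^1 × 0.1885^2 = 0.086503
P(M+6) = 0.1885^3 = 0.006698
The M peak is largest (0.534399); scaling to 100 gives 100.0 : 69.7 : 16.2 : 1.3.

100.0 : 69.7 : 16.2 : 1.3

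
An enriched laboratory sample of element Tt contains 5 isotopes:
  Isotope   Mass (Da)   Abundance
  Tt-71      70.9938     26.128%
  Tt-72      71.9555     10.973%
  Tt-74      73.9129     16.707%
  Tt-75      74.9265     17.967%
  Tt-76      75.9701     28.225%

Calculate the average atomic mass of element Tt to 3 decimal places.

Ar = Σ fᵢ·mᵢ = 0.26128 × 70.9938 + 0.10973 × 71.9555 + 0.16707 × 73.9129 + 0.17967 × 74.9265 + 0.28225 × 75.9701
= 18.54926 + 7.89568 + 12.34863 + 13.46204 + 21.44256 = 73.69817 Da

73.698 Da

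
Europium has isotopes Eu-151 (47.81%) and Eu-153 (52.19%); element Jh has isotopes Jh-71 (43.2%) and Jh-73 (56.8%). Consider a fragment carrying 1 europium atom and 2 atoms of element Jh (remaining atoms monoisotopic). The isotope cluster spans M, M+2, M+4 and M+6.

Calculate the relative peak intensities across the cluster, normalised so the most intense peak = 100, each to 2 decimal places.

Europium pattern (n=1): 0.4781 : 0.5219
Element Jh pattern (n=2): 0.186624 : 0.490752 : 0.322624
Convolve the two distributions (both contribute in 2-u steps):
  M: 0.4781×0.186624 = 0.089225
  M+2: 0.4781×0.490752 + 0.5219×0.186624 = 0.332028
  M+4: 0.4781×0.322624 + 0.5219×0.490752 = 0.410370
  M+6: 0.5219×0.322624 = 0.168377
Scale to base peak (0.410370) = 100: 21.74 : 80.91 : 100.00 : 41.03

21.74 : 80.91 : 100.00 : 41.03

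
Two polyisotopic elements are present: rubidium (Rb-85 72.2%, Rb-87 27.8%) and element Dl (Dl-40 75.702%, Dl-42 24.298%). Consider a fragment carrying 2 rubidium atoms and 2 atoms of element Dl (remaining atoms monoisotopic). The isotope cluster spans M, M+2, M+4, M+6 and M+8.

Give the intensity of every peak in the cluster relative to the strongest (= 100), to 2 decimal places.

70.82 : 100.00 : 52.81 : 12.36 : 1.08

Rubidium pattern (n=2): 0.521284 : 0.401432 : 0.077284
Element Dl pattern (n=2): 0.57307928 : 0.36788144 : 0.05903928
Convolve the two distributions (both contribute in 2-u steps):
  M: 0.521284×0.57307928 = 0.298737
  M+2: 0.521284×0.36788144 + 0.401432×0.57307928 = 0.421823
  M+4: 0.521284×0.05903928 + 0.401432×0.36788144 + 0.077284×0.57307928 = 0.222745
  M+6: 0.401432×0.05903928 + 0.077284×0.36788144 = 0.052132
  M+8: 0.077284×0.05903928 = 0.004563
Scale to base peak (0.421823) = 100: 70.82 : 100.00 : 52.81 : 12.36 : 1.08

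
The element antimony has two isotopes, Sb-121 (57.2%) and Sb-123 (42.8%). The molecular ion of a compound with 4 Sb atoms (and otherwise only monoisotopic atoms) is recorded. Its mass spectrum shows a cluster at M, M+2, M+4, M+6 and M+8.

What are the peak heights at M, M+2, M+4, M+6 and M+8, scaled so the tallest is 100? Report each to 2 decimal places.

29.77 : 89.10 : 100.00 : 49.88 : 9.33

Expanding (0.572 + 0.428)^4:
P(M) = 0.572^4 = 0.107049
P(M+2) = 4 × 0.572^3 × 0.428^1 = 0.320400
P(M+4) = 6 × 0.572^2 × 0.428^2 = 0.359609
P(M+6) = 4 × 0.572^1 × 0.428^3 = 0.179385
P(M+8) = 0.428^4 = 0.033556
The M+4 peak is largest (0.359609); scaling to 100 gives 29.77 : 89.10 : 100.00 : 49.88 : 9.33.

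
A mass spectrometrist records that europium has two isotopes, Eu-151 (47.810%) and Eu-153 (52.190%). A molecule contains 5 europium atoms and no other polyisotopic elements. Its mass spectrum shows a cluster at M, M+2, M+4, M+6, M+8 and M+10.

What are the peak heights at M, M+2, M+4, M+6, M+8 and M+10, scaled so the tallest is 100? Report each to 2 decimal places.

7.69 : 41.96 : 91.61 : 100.00 : 54.58 : 11.92

The 5 Eu atoms are independent, so intensities follow the terms of (0.47810 + 0.52190)^5.
P(M) = 0.47810^5 = 0.024980
P(M+2) = 5 × 0.47810^4 × 0.52190^1 = 0.136343
P(M+4) = 10 × 0.47810^3 × 0.52190^2 = 0.297667
P(M+6) = 10 × 0.47810^2 × 0.52190^3 = 0.324937
P(M+8) = 5 × 0.47810^1 × 0.52190^4 = 0.177353
P(M+10) = 0.52190^5 = 0.038720
The M+6 peak is largest (0.324937); scaling to 100 gives 7.69 : 41.96 : 91.61 : 100.00 : 54.58 : 11.92.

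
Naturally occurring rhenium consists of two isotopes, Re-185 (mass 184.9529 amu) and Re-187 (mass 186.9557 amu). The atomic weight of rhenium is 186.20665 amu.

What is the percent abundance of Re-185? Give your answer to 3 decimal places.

Writing the weighted mean with unknown fraction x of Re-185:
184.9529·x + 186.9557·(1 − x) = 186.20665
(184.9529 − 186.9557)·x = 186.20665 − 186.9557
x = -0.74905 / -2.0028 = 0.37400 → 37.400% Re-185, 62.600% Re-187.

37.400%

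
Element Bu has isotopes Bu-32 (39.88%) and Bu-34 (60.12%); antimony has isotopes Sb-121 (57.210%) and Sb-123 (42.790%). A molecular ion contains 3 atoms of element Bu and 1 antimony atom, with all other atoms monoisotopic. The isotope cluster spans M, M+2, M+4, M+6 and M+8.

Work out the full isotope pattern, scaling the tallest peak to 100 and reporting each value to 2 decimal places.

9.80 : 51.67 : 100.00 : 83.58 : 25.12

Element Bu pattern (n=3): 0.06342573 : 0.28684714 : 0.43242854 : 0.21729859
Antimony pattern (n=1): 0.5721 : 0.4279
Convolve the two distributions (both contribute in 2-u steps):
  M: 0.06342573×0.5721 = 0.036286
  M+2: 0.06342573×0.4279 + 0.28684714×0.5721 = 0.191245
  M+4: 0.28684714×0.4279 + 0.43242854×0.5721 = 0.370134
  M+6: 0.43242854×0.4279 + 0.21729859×0.5721 = 0.309353
  M+8: 0.21729859×0.4279 = 0.092982
Scale to base peak (0.370134) = 100: 9.80 : 51.67 : 100.00 : 83.58 : 25.12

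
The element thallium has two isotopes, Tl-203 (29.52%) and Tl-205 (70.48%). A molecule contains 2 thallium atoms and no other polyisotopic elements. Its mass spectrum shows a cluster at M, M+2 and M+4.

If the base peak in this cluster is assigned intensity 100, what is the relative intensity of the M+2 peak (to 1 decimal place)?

83.8

(0.2952 + 0.7048)^2 gives M 0.0871, M+2 0.4161, M+4 0.4967; the largest is M+4.
P(M+4) = C(2,2) × 0.2952^0 × 0.7048^2 = 1 × 1.0000 × 0.49674304 = 0.496743 (base)
P(M+2) = C(2,1) × 0.2952^1 × 0.7048^1 = 2 × 0.2952 × 0.7048 = 0.416114
Relative intensity = 0.416114 / 0.496743 × 100 = 83.8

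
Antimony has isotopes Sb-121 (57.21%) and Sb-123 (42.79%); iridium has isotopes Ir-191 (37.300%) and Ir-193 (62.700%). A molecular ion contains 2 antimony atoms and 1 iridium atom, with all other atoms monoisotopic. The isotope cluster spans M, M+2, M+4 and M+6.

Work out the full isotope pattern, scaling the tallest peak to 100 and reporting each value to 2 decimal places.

31.48 : 100.00 : 96.76 : 29.60

Antimony pattern (n=2): 0.32729841 : 0.48960318 : 0.18309841
Iridium pattern (n=1): 0.3730 : 0.6270
Convolve the two distributions (both contribute in 2-u steps):
  M: 0.32729841×0.3730 = 0.122082
  M+2: 0.32729841×0.6270 + 0.48960318×0.3730 = 0.387838
  M+4: 0.48960318×0.6270 + 0.18309841×0.3730 = 0.375277
  M+6: 0.18309841×0.6270 = 0.114803
Scale to base peak (0.387838) = 100: 31.48 : 100.00 : 96.76 : 29.60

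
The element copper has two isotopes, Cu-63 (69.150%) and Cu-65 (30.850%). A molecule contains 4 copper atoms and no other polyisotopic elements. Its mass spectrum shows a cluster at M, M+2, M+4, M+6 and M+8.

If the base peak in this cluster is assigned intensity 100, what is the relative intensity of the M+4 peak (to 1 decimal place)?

66.9

(0.69150 + 0.30850)^4 gives M 0.2286, M+2 0.4080, M+4 0.2731, M+6 0.0812, M+8 0.0091; the largest is M+2.
P(M+2) = C(4,1) × 0.69150^3 × 0.30850^1 = 4 × 0.33065611 × 0.3085 = 0.408030 (base)
P(M+4) = C(4,2) × 0.69150^2 × 0.30850^2 = 6 × 0.47817225 × 0.09517225 = 0.273052
Relative intensity = 0.273052 / 0.408030 × 100 = 66.9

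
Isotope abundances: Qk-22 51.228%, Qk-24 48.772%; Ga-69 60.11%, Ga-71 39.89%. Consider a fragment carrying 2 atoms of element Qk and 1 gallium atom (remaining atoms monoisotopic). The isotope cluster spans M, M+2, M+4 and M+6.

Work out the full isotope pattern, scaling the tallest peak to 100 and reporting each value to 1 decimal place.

38.9 : 100.0 : 84.5 : 23.4

Element Qk pattern (n=2): 0.2624308 : 0.4996984 : 0.2378708
Gallium pattern (n=1): 0.6011 : 0.3989
Convolve the two distributions (both contribute in 2-u steps):
  M: 0.2624308×0.6011 = 0.157747
  M+2: 0.2624308×0.3989 + 0.4996984×0.6011 = 0.405052
  M+4: 0.4996984×0.3989 + 0.2378708×0.6011 = 0.342314
  M+6: 0.2378708×0.3989 = 0.094887
Scale to base peak (0.405052) = 100: 38.9 : 100.0 : 84.5 : 23.4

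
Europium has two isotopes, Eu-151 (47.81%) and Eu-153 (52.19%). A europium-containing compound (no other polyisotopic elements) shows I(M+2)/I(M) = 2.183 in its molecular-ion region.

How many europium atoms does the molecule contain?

For n independent Eu atoms, I(M+2)/I(M) = n · (abundance Eu-153) / (abundance Eu-151) = n · 0.5219/0.4781.
n = 2.183 × 0.4781/0.5219 = 2.00 ≈ 2

2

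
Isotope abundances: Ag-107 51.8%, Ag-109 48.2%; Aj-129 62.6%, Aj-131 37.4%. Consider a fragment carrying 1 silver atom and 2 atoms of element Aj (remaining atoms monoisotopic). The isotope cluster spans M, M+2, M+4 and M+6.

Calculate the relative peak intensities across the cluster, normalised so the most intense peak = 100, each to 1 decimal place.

47.1 : 100.0 : 69.1 : 15.6

Silver pattern (n=1): 0.5180 : 0.4820
Element Aj pattern (n=2): 0.391876 : 0.468248 : 0.139876
Convolve the two distributions (both contribute in 2-u steps):
  M: 0.5180×0.391876 = 0.202992
  M+2: 0.5180×0.468248 + 0.4820×0.391876 = 0.431437
  M+4: 0.5180×0.139876 + 0.4820×0.468248 = 0.298151
  M+6: 0.4820×0.139876 = 0.067420
Scale to base peak (0.431437) = 100: 47.1 : 100.0 : 69.1 : 15.6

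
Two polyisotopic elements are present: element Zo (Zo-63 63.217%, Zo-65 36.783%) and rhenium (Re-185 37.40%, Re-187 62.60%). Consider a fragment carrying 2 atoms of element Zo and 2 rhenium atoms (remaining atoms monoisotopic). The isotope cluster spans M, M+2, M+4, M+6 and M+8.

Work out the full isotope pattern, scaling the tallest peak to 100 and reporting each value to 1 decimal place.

Element Zo pattern (n=2): 0.39963891 : 0.46506218 : 0.13529891
Rhenium pattern (n=2): 0.139876 : 0.468248 : 0.391876
Convolve the two distributions (both contribute in 2-u steps):
  M: 0.39963891×0.139876 = 0.055900
  M+2: 0.39963891×0.468248 + 0.46506218×0.139876 = 0.252181
  M+4: 0.39963891×0.391876 + 0.46506218×0.468248 + 0.13529891×0.139876 = 0.393298
  M+6: 0.46506218×0.391876 + 0.13529891×0.468248 = 0.245600
  M+8: 0.13529891×0.391876 = 0.053020
Scale to base peak (0.393298) = 100: 14.2 : 64.1 : 100.0 : 62.4 : 13.5

14.2 : 64.1 : 100.0 : 62.4 : 13.5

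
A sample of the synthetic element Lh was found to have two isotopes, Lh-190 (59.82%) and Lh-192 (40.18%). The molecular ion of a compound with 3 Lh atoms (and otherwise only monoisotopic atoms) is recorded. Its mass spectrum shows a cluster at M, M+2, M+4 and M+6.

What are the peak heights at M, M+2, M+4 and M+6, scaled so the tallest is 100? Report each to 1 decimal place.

49.6 : 100.0 : 67.2 : 15.0

Each Lh atom is independently Lh-190 (p = 0.5982) or Lh-192 (q = 0.4018); the cluster is the binomial expansion (p + q)^3.
P(M) = 0.5982^3 = 0.214062
P(M+2) = 3 × 0.5982^2 × 0.4018^1 = 0.431344
P(M+4) = 3 × 0.5982^1 × 0.4018^2 = 0.289726
P(M+6) = 0.4018^3 = 0.064868
The M+2 peak is largest (0.431344); scaling to 100 gives 49.6 : 100.0 : 67.2 : 15.0.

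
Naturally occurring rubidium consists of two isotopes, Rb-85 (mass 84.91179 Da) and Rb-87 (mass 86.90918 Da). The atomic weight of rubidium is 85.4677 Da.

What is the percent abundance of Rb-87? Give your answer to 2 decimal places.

Writing the weighted mean with unknown fraction x of Rb-85:
84.91179·x + 86.90918·(1 − x) = 85.4677
(84.91179 − 86.90918)·x = 85.4677 − 86.90918
x = -1.44148 / -1.99739 = 0.72168 → 72.17% Rb-85, 27.83% Rb-87.

27.83%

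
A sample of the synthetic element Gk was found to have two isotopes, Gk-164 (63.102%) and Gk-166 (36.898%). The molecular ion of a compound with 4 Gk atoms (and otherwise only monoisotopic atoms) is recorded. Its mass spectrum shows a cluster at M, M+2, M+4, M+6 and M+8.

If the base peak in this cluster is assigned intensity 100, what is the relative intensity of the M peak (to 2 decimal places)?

42.75

Term probabilities: M 0.1586, M+2 0.3708, M+4 0.3253, M+6 0.1268, M+8 0.0185. Base peak = M+2.
P(M+2) = C(4,1) × 0.63102^3 × 0.36898^1 = 4 × 0.25126348 × 0.36898 = 0.370845 (base)
P(M) = C(4,0) × 0.63102^4 × 0.36898^0 = 1 × 0.15855228 × 1.0000 = 0.158552
Relative intensity = 0.158552 / 0.370845 × 100 = 42.75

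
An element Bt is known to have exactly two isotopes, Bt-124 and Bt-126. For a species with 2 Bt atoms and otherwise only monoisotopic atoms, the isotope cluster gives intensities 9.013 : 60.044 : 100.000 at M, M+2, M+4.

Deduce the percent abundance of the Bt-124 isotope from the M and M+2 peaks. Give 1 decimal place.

If p is the fraction of Bt that is Bt-124, then I(M+2)/I(M) = [C(2,1)·p^1·(1−p)] / p^2 = 2·(1−p)/p = 60.044/9.013 = 6.6619
(1−p)/p = 6.6619/2 = 3.3310  ⇒  p = 1/(1 + 3.3310) = 0.2309
Bt-124: 23.1%, Bt-126: 76.9%.

23.1%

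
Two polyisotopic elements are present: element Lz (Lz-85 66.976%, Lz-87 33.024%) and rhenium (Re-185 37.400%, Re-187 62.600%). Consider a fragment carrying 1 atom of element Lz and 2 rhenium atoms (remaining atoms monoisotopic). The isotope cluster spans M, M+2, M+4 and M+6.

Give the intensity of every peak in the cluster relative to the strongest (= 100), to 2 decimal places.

Element Lz pattern (n=1): 0.66976 : 0.33024
Rhenium pattern (n=2): 0.139876 : 0.468248 : 0.391876
Convolve the two distributions (both contribute in 2-u steps):
  M: 0.66976×0.139876 = 0.093683
  M+2: 0.66976×0.468248 + 0.33024×0.139876 = 0.359806
  M+4: 0.66976×0.391876 + 0.33024×0.468248 = 0.417097
  M+6: 0.33024×0.391876 = 0.129413
Scale to base peak (0.417097) = 100: 22.46 : 86.26 : 100.00 : 31.03

22.46 : 86.26 : 100.00 : 31.03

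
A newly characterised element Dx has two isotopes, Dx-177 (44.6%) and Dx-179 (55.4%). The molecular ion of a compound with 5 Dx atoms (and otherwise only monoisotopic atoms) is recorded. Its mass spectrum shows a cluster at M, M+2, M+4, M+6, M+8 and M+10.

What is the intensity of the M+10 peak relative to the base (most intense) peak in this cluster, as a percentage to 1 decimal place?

(0.446 + 0.554)^5 gives M 0.0176, M+2 0.1096, M+4 0.2723, M+6 0.3382, M+8 0.2101, M+10 0.0522; the largest is M+6.
P(M+6) = C(5,3) × 0.446^2 × 0.554^3 = 10 × 0.198916 × 0.17003146 = 0.338220 (base)
P(M+10) = C(5,5) × 0.446^0 × 0.554^5 = 1 × 1.0000 × 0.05218538 = 0.052185
Relative intensity = 0.052185 / 0.338220 × 100 = 15.4

15.4%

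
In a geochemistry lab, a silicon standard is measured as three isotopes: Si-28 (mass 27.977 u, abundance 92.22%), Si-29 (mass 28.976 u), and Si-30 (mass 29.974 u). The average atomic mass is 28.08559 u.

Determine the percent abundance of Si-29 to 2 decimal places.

4.69%

The remaining 7.78% is split between Si-29 (fraction x) and Si-30 (fraction 0.0778 − x).
Substituting: 28.976x + 29.974(0.0778 − x) = 2.2852006
(28.976 − 29.974)x = -0.0467766  ⇒  x = 0.04687, y = 0.03093
Si-29: 4.69%, Si-30: 3.09%.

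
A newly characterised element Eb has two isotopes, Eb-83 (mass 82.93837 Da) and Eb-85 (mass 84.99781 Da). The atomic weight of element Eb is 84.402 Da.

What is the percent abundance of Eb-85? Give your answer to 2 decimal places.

With x = fraction of Eb-83 (so Eb-85 is 1 − x):
82.93837·x + 84.99781·(1 − x) = 84.402
(82.93837 − 84.99781)·x = 84.402 − 84.99781
x = -0.59581 / -2.05944 = 0.28931 → 28.93% Eb-83, 71.07% Eb-85.

71.07%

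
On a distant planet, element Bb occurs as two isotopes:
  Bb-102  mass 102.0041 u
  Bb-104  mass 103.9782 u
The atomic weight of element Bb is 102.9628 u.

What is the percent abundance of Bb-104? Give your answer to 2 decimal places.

With x = fraction of Bb-102 (so Bb-104 is 1 − x):
102.0041·x + 103.9782·(1 − x) = 102.9628
(102.0041 − 103.9782)·x = 102.9628 − 103.9782
x = -1.0154 / -1.9741 = 0.51436 → 51.44% Bb-102, 48.56% Bb-104.

48.56%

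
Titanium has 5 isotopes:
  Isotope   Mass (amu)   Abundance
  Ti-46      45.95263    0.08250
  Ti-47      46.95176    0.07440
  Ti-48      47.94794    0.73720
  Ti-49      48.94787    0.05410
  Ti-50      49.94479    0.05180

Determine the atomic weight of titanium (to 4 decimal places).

Weight each isotope mass by its fractional abundance: 0.08250 × 45.95263 + 0.07440 × 46.95176 + 0.73720 × 47.94794 + 0.05410 × 48.94787 + 0.05180 × 49.94479
= 3.791092 + 3.493211 + 35.347221 + 2.648080 + 2.587140 = 47.866744 amu

47.8667 amu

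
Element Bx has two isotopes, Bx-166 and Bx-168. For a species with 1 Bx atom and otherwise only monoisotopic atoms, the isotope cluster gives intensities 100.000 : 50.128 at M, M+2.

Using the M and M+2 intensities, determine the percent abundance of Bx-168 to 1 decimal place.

If p is the fraction of Bx that is Bx-166, then I(M+2)/I(M) = [C(1,1)·p^0·(1−p)] / p^1 = 1·(1−p)/p = 50.128/100.000 = 0.5013
(1−p)/p = 0.5013/1 = 0.5013  ⇒  p = 1/(1 + 0.5013) = 0.6661
Bx-166: 66.6%, Bx-168: 33.4%.

33.4%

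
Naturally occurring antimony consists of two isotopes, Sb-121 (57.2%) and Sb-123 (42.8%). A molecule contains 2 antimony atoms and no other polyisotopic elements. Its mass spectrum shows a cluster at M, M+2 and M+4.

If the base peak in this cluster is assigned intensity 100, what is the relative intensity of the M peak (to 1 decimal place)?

66.8

(0.572 + 0.428)^2 gives M 0.3272, M+2 0.4896, M+4 0.1832; the largest is M+2.
P(M+2) = C(2,1) × 0.572^1 × 0.428^1 = 2 × 0.5720 × 0.4280 = 0.489632 (base)
P(M) = C(2,0) × 0.572^2 × 0.428^0 = 1 × 0.327184 × 1.0000 = 0.327184
Relative intensity = 0.327184 / 0.489632 × 100 = 66.8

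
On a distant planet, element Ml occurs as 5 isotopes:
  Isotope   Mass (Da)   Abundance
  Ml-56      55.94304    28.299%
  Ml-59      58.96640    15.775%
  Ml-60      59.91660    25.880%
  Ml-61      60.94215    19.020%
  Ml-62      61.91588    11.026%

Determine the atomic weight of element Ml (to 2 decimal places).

59.06 Da

Weight each isotope mass by its fractional abundance: 0.28299 × 55.94304 + 0.15775 × 58.96640 + 0.25880 × 59.91660 + 0.19020 × 60.94215 + 0.11026 × 61.91588
= 15.831321 + 9.301950 + 15.506416 + 11.591197 + 6.826845 = 59.057729 Da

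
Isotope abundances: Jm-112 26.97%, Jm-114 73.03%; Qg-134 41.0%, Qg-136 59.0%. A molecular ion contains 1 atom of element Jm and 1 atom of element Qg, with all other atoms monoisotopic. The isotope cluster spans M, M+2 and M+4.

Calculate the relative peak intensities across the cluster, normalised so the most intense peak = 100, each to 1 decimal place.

Element Jm pattern (n=1): 0.2697 : 0.7303
Element Qg pattern (n=1): 0.4100 : 0.5900
Convolve the two distributions (both contribute in 2-u steps):
  M: 0.2697×0.4100 = 0.110577
  M+2: 0.2697×0.5900 + 0.7303×0.4100 = 0.458546
  M+4: 0.7303×0.5900 = 0.430877
Scale to base peak (0.458546) = 100: 24.1 : 100.0 : 94.0

24.1 : 100.0 : 94.0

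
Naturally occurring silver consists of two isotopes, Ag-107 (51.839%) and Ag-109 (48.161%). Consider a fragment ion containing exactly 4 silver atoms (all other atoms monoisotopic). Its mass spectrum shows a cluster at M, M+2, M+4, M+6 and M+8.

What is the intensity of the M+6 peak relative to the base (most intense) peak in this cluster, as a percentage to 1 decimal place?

(0.51839 + 0.48161)^4 gives M 0.0722, M+2 0.2684, M+4 0.3740, M+6 0.2316, M+8 0.0538; the largest is M+4.
P(M+4) = C(4,2) × 0.51839^2 × 0.48161^2 = 6 × 0.26872819 × 0.23194819 = 0.373986 (base)
P(M+6) = C(4,3) × 0.51839^1 × 0.48161^3 = 4 × 0.51839 × 0.11170857 = 0.231634
Relative intensity = 0.231634 / 0.373986 × 100 = 61.9

61.9%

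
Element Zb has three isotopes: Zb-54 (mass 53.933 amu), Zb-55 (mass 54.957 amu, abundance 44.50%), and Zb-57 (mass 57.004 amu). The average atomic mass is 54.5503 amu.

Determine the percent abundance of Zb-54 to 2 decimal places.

Let x and y be the fractions of Zb-54 and Zb-57. Then x + y = 1 − 0.4450 = 0.5550 and 53.933x + 57.004y = 54.5503 − 0.4450×54.957 = 30.094435.
Substituting: 53.933x + 57.004(0.5550 − x) = 30.094435
(53.933 − 57.004)x = -1.542785  ⇒  x = 0.50237, y = 0.05263
Zb-54: 50.24%, Zb-57: 5.26%.

50.24%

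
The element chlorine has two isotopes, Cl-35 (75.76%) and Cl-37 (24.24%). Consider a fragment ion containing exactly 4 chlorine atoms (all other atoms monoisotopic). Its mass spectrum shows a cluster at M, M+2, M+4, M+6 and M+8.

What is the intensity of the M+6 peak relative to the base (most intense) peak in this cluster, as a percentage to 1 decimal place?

Binomial terms of (0.7576 + 0.2424)^4: M 0.3294, M+2 0.4216, M+4 0.2023, M+6 0.0432, M+8 0.0035 → M+2 is the base peak.
P(M+2) = C(4,1) × 0.7576^3 × 0.2424^1 = 4 × 0.4348304 × 0.2424 = 0.421612 (base)
P(M+6) = C(4,3) × 0.7576^1 × 0.2424^3 = 4 × 0.7576 × 0.01424288 = 0.043162
Relative intensity = 0.043162 / 0.421612 × 100 = 10.2

10.2%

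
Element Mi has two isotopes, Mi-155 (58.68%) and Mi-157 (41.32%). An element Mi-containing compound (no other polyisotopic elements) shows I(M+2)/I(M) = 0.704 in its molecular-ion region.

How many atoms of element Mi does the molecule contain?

For n independent Mi atoms, I(M+2)/I(M) = n · (abundance Mi-157) / (abundance Mi-155) = n · 0.4132/0.5868.
n = 0.704 × 0.5868/0.4132 = 1.00 ≈ 1

1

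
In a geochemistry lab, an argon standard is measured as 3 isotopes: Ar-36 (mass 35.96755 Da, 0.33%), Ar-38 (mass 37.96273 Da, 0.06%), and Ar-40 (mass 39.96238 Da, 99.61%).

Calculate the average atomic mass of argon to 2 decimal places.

39.95 Da

Ar = Σ fᵢ·mᵢ = 0.0033 × 35.96755 + 0.0006 × 37.96273 + 0.9961 × 39.96238
= 0.118693 + 0.022778 + 39.806527 = 39.947998 Da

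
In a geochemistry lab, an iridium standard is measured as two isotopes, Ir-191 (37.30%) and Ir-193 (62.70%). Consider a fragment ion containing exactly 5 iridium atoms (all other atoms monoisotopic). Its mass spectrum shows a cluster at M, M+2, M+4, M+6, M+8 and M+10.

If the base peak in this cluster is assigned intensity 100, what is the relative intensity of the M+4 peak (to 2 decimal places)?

Term probabilities: M 0.0072, M+2 0.0607, M+4 0.2040, M+6 0.3429, M+8 0.2882, M+10 0.0969. Base peak = M+6.
P(M+6) = C(5,3) × 0.3730^2 × 0.6270^3 = 10 × 0.139129 × 0.24649188 = 0.342942 (base)
P(M+4) = C(5,2) × 0.3730^3 × 0.6270^2 = 10 × 0.05189512 × 0.393129 = 0.204015
Relative intensity = 0.204015 / 0.342942 × 100 = 59.49

59.49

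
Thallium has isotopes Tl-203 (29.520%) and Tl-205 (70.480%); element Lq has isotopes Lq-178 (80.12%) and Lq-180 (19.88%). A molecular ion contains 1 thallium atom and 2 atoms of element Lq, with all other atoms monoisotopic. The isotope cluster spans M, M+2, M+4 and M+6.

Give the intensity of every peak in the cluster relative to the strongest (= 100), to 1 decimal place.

Thallium pattern (n=1): 0.2952 : 0.7048
Element Lq pattern (n=2): 0.64192144 : 0.31855712 : 0.03952144
Convolve the two distributions (both contribute in 2-u steps):
  M: 0.2952×0.64192144 = 0.189495
  M+2: 0.2952×0.31855712 + 0.7048×0.64192144 = 0.546464
  M+4: 0.2952×0.03952144 + 0.7048×0.31855712 = 0.236186
  M+6: 0.7048×0.03952144 = 0.027855
Scale to base peak (0.546464) = 100: 34.7 : 100.0 : 43.2 : 5.1

34.7 : 100.0 : 43.2 : 5.1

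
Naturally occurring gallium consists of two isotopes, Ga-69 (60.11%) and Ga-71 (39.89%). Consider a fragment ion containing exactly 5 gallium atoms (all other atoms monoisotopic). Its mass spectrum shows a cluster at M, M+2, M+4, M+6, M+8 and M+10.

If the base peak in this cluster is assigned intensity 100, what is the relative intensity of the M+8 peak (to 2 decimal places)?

22.02

(0.6011 + 0.3989)^5 gives M 0.0785, M+2 0.2604, M+4 0.3456, M+6 0.2293, M+8 0.0761, M+10 0.0101; the largest is M+4.
P(M+4) = C(5,2) × 0.6011^3 × 0.3989^2 = 10 × 0.21719018 × 0.15912121 = 0.345596 (base)
P(M+8) = C(5,4) × 0.6011^1 × 0.3989^4 = 5 × 0.6011 × 0.02531956 = 0.076098
Relative intensity = 0.076098 / 0.345596 × 100 = 22.02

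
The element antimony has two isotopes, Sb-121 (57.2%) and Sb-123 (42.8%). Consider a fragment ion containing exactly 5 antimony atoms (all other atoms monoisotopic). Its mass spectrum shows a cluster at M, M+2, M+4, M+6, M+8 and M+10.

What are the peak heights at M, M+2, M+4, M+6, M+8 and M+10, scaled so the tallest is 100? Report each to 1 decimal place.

Expanding (0.572 + 0.428)^5:
P(M) = 0.572^5 = 0.061232
P(M+2) = 5 × 0.572^4 × 0.428^1 = 0.229086
P(M+4) = 10 × 0.572^3 × 0.428^2 = 0.342827
P(M+6) = 10 × 0.572^2 × 0.428^3 = 0.256521
P(M+8) = 5 × 0.572^1 × 0.428^4 = 0.095971
P(M+10) = 0.428^5 = 0.014362
The M+4 peak is largest (0.342827); scaling to 100 gives 17.9 : 66.8 : 100.0 : 74.8 : 28.0 : 4.2.

17.9 : 66.8 : 100.0 : 74.8 : 28.0 : 4.2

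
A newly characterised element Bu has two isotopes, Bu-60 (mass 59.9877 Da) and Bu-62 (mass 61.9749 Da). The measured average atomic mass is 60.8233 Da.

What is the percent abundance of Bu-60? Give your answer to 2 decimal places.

Let x be the fractional abundance of Bu-60; then Bu-62 has abundance 1 − x.
59.9877·x + 61.9749·(1 − x) = 60.8233
(59.9877 − 61.9749)·x = 60.8233 − 61.9749
x = -1.1516 / -1.9872 = 0.57951 → 57.95% Bu-60, 42.05% Bu-62.

57.95%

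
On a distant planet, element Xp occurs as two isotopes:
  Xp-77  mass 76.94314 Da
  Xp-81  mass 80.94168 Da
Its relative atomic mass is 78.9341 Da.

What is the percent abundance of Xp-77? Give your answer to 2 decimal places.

With x = fraction of Xp-77 (so Xp-81 is 1 − x):
76.94314·x + 80.94168·(1 − x) = 78.9341
(76.94314 − 80.94168)·x = 78.9341 − 80.94168
x = -2.00758 / -3.99854 = 0.50208 → 50.21% Xp-77, 49.79% Xp-81.

50.21%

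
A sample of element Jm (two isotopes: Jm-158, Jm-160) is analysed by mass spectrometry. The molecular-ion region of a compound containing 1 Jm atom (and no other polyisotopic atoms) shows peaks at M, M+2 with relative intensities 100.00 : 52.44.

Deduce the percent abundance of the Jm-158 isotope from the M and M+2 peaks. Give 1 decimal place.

65.6%

Write p for the Jm-158 fraction. I(M+2)/I(M) = [C(1,1)·p^0·(1−p)] / p^1 = 1·(1−p)/p = 52.44/100.00 = 0.5244
(1−p)/p = 0.5244/1 = 0.5244  ⇒  p = 1/(1 + 0.5244) = 0.6560
Jm-158: 65.6%, Jm-160: 34.4%.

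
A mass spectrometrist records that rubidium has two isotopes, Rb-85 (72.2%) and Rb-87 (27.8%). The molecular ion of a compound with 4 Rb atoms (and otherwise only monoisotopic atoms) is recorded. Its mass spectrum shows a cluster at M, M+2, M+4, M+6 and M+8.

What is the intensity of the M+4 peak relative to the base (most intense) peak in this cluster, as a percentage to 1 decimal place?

57.8%

Binomial terms of (0.722 + 0.278)^4: M 0.2717, M+2 0.4185, M+4 0.2417, M+6 0.0620, M+8 0.0060 → M+2 is the base peak.
P(M+2) = C(4,1) × 0.722^3 × 0.278^1 = 4 × 0.37636705 × 0.2780 = 0.418520 (base)
P(M+4) = C(4,2) × 0.722^2 × 0.278^2 = 6 × 0.521284 × 0.077284 = 0.241721
Relative intensity = 0.241721 / 0.418520 × 100 = 57.8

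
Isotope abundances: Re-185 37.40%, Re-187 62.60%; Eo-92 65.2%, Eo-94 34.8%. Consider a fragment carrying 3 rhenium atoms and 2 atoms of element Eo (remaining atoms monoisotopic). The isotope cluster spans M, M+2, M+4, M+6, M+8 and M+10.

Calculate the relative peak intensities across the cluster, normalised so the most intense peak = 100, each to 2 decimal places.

Rhenium pattern (n=3): 0.05231362 : 0.26268713 : 0.43968487 : 0.24531438
Element Eo pattern (n=2): 0.425104 : 0.453792 : 0.121104
Convolve the two distributions (both contribute in 2-u steps):
  M: 0.05231362×0.425104 = 0.022239
  M+2: 0.05231362×0.453792 + 0.26268713×0.425104 = 0.135409
  M+4: 0.05231362×0.121104 + 0.26268713×0.453792 + 0.43968487×0.425104 = 0.312453
  M+6: 0.26268713×0.121104 + 0.43968487×0.453792 + 0.24531438×0.425104 = 0.335622
  M+8: 0.43968487×0.121104 + 0.24531438×0.453792 = 0.164569
  M+10: 0.24531438×0.121104 = 0.029709
Scale to base peak (0.335622) = 100: 6.63 : 40.35 : 93.10 : 100.00 : 49.03 : 8.85

6.63 : 40.35 : 93.10 : 100.00 : 49.03 : 8.85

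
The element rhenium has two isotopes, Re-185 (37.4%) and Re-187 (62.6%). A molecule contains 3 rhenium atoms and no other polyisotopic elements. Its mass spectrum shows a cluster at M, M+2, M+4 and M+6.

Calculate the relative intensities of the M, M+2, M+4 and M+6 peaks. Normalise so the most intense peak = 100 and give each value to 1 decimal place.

Each Re atom is independently Re-185 (p = 0.374) or Re-187 (q = 0.626); the cluster is the binomial expansion (p + q)^3.
P(M) = 0.374^3 = 0.052314
P(M+2) = 3 × 0.374^2 × 0.626^1 = 0.262687
P(M+4) = 3 × 0.374^1 × 0.626^2 = 0.439685
P(M+6) = 0.626^3 = 0.245314
The M+4 peak is largest (0.439685); scaling to 100 gives 11.9 : 59.7 : 100.0 : 55.8.

11.9 : 59.7 : 100.0 : 55.8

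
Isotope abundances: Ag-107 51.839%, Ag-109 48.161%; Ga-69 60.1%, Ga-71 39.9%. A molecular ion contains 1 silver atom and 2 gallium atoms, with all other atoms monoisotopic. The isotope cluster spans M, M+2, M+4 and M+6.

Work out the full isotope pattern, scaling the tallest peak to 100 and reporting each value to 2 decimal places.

Silver pattern (n=1): 0.51839 : 0.48161
Gallium pattern (n=2): 0.361201 : 0.479598 : 0.159201
Convolve the two distributions (both contribute in 2-u steps):
  M: 0.51839×0.361201 = 0.187243
  M+2: 0.51839×0.479598 + 0.48161×0.361201 = 0.422577
  M+4: 0.51839×0.159201 + 0.48161×0.479598 = 0.313507
  M+6: 0.48161×0.159201 = 0.076673
Scale to base peak (0.422577) = 100: 44.31 : 100.00 : 74.19 : 18.14

44.31 : 100.00 : 74.19 : 18.14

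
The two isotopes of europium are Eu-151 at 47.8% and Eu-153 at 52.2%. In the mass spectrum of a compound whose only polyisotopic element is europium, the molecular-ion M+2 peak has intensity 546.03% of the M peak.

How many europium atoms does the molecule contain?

5

The M+2/M ratio from n Eu atoms is n · q/p = n · 0.522/0.478.
n = 5.4603 × 0.478/0.522 = 5.00 ≈ 5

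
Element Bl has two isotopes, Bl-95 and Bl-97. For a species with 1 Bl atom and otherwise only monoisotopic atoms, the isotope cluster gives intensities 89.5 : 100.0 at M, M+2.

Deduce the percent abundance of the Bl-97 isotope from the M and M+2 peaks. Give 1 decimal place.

52.8%

If p is the fraction of Bl that is Bl-95, then I(M+2)/I(M) = [C(1,1)·p^0·(1−p)] / p^1 = 1·(1−p)/p = 100.0/89.5 = 1.1173
(1−p)/p = 1.1173/1 = 1.1173  ⇒  p = 1/(1 + 1.1173) = 0.4723
Bl-95: 47.2%, Bl-97: 52.8%.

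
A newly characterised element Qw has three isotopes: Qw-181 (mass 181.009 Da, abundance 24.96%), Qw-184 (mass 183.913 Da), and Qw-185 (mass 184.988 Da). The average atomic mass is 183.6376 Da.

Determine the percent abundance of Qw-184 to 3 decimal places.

The remaining 75.04% is split between Qw-184 (fraction x) and Qw-185 (fraction 0.7504 − x).
Substituting: 183.913x + 184.988(0.7504 − x) = 138.4577536
(183.913 − 184.988)x = -0.3572416  ⇒  x = 0.33232, y = 0.41808
Qw-184: 33.232%, Qw-185: 41.808%.

33.232%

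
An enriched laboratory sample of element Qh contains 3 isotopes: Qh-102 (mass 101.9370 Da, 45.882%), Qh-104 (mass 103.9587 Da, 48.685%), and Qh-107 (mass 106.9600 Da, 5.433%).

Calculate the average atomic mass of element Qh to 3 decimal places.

Weight each isotope mass by its fractional abundance: 0.45882 × 101.9370 + 0.48685 × 103.9587 + 0.05433 × 106.9600
= 46.77073 + 50.61229 + 5.81114 = 103.19416 Da

103.194 Da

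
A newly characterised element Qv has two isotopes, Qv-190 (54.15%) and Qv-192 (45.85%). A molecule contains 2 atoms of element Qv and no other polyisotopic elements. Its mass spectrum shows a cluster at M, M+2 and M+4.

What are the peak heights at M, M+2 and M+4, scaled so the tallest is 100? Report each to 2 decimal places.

Each Qv atom is independently Qv-190 (p = 0.5415) or Qv-192 (q = 0.4585); the cluster is the binomial expansion (p + q)^2.
P(M) = 0.5415^2 = 0.293222
P(M+2) = 2 × 0.5415^1 × 0.4585^1 = 0.496555
P(M+4) = 0.4585^2 = 0.210222
The M+2 peak is largest (0.496555); scaling to 100 gives 59.05 : 100.00 : 42.34.

59.05 : 100.00 : 42.34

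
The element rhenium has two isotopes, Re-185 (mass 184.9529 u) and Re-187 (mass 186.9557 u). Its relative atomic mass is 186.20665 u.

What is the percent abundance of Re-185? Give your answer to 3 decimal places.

Writing the weighted mean with unknown fraction x of Re-185:
184.9529·x + 186.9557·(1 − x) = 186.20665
(184.9529 − 186.9557)·x = 186.20665 − 186.9557
x = -0.74905 / -2.0028 = 0.37400 → 37.400% Re-185, 62.600% Re-187.

37.400%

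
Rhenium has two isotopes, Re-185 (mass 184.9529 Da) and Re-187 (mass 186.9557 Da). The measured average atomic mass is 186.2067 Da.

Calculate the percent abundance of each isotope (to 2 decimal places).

Re-185: 37.40%, Re-187: 62.60%

Writing the weighted mean with unknown fraction x of Re-185:
184.9529·x + 186.9557·(1 − x) = 186.2067
(184.9529 − 186.9557)·x = 186.2067 − 186.9557
x = -0.7490 / -2.0028 = 0.37398 → 37.40% Re-185, 62.60% Re-187.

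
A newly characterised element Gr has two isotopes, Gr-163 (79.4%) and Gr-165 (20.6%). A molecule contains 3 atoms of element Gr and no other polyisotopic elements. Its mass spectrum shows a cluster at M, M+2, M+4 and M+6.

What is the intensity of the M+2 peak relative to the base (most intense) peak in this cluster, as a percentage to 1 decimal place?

77.8%

Binomial terms of (0.794 + 0.206)^3: M 0.5006, M+2 0.3896, M+4 0.1011, M+6 0.0087 → M is the base peak.
P(M) = C(3,0) × 0.794^3 × 0.206^0 = 1 × 0.50056618 × 1.0000 = 0.500566 (base)
P(M+2) = C(3,1) × 0.794^2 × 0.206^1 = 3 × 0.630436 × 0.2060 = 0.389609
Relative intensity = 0.389609 / 0.500566 × 100 = 77.8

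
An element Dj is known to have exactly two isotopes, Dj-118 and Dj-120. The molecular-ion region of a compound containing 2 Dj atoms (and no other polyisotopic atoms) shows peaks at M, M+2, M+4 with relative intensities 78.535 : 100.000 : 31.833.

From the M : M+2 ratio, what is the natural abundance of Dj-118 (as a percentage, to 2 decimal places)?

Let p = fractional abundance of Dj-118. I(M+2)/I(M) = [C(2,1)·p^1·(1−p)] / p^2 = 2·(1−p)/p = 100.000/78.535 = 1.2733
(1−p)/p = 1.2733/2 = 0.6367  ⇒  p = 1/(1 + 0.6367) = 0.6110
Dj-118: 61.10%, Dj-120: 38.90%.

61.10%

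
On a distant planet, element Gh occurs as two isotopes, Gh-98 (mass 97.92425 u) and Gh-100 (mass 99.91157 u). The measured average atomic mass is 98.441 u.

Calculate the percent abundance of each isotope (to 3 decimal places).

Let x be the fractional abundance of Gh-98; then Gh-100 has abundance 1 − x.
97.92425·x + 99.91157·(1 − x) = 98.441
(97.92425 − 99.91157)·x = 98.441 − 99.91157
x = -1.47057 / -1.98732 = 0.73998 → 73.998% Gh-98, 26.002% Gh-100.

Gh-98: 73.998%, Gh-100: 26.002%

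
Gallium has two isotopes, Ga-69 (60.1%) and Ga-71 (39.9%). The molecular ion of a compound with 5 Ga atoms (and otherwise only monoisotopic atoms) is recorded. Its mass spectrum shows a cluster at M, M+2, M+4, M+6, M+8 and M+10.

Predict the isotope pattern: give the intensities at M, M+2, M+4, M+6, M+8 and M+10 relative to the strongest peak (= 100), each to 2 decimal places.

22.69 : 75.31 : 100.00 : 66.39 : 22.04 : 2.93

The 5 Ga atoms are independent, so intensities follow the terms of (0.601 + 0.399)^5.
P(M) = 0.601^5 = 0.078410
P(M+2) = 5 × 0.601^4 × 0.399^1 = 0.260280
P(M+4) = 10 × 0.601^3 × 0.399^2 = 0.345596
P(M+6) = 10 × 0.601^2 × 0.399^3 = 0.229439
P(M+8) = 5 × 0.601^1 × 0.399^4 = 0.076162
P(M+10) = 0.399^5 = 0.010113
The M+4 peak is largest (0.345596); scaling to 100 gives 22.69 : 75.31 : 100.00 : 66.39 : 22.04 : 2.93.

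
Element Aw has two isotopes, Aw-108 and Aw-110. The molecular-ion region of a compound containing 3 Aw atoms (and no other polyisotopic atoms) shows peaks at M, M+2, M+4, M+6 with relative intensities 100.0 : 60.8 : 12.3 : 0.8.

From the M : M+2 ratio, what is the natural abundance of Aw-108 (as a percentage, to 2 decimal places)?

If p is the fraction of Aw that is Aw-108, then I(M+2)/I(M) = [C(3,1)·p^2·(1−p)] / p^3 = 3·(1−p)/p = 60.8/100.0 = 0.6080
(1−p)/p = 0.6080/3 = 0.2027  ⇒  p = 1/(1 + 0.2027) = 0.8315
Aw-108: 83.15%, Aw-110: 16.85%.

83.15%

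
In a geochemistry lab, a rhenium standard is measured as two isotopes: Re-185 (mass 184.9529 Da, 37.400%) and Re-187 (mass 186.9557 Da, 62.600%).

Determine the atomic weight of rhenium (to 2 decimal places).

Weight each isotope mass by its fractional abundance: 0.37400 × 184.9529 + 0.62600 × 186.9557
= 69.17238 + 117.03427 = 186.20665 Da

186.21 Da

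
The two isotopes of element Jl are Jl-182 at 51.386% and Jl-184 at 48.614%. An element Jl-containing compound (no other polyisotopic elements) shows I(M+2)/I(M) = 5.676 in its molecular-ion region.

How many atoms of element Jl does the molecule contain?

6

With n Jl atoms, P(M+2)/P(M) = C(n,1)·p^(n−1)q / p^n = n·q/p = n · 0.48614/0.51386.
n = 5.676 × 0.51386/0.48614 = 6.00 ≈ 6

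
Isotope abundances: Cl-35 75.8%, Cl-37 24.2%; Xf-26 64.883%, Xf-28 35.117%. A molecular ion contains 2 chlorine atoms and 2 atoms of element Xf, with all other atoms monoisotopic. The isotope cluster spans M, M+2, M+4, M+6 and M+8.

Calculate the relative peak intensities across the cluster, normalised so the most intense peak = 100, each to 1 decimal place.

58.1 : 100.0 : 63.1 : 17.3 : 1.7

Chlorine pattern (n=2): 0.574564 : 0.366872 : 0.058564
Element Xf pattern (n=2): 0.42098037 : 0.45569926 : 0.12332037
Convolve the two distributions (both contribute in 2-u steps):
  M: 0.574564×0.42098037 = 0.241880
  M+2: 0.574564×0.45569926 + 0.366872×0.42098037 = 0.416274
  M+4: 0.574564×0.12332037 + 0.366872×0.45569926 + 0.058564×0.42098037 = 0.262693
  M+6: 0.366872×0.12332037 + 0.058564×0.45569926 = 0.071930
  M+8: 0.058564×0.12332037 = 0.007222
Scale to base peak (0.416274) = 100: 58.1 : 100.0 : 63.1 : 17.3 : 1.7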